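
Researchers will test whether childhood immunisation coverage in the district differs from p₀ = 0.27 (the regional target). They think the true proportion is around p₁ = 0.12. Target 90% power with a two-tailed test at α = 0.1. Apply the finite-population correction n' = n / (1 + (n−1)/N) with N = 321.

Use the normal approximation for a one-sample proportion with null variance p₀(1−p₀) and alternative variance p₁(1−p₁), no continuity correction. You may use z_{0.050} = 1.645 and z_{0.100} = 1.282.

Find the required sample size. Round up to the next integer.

n = 50

n = [z_{α/2}·√(p₀q₀) + z_β·√(p₁q₁)]² / (p₁ − p₀)²
  = [1.645·√(0.27·0.73) + 1.282·√(0.12·0.88)]² / (-0.15)²
  = [1.645·0.4440 + 1.282·0.3250]² / 0.0225
  = [1.1469]² / 0.0225
  = 58.46
Finite-population correction (N = 321): 58.46 / (1 + (58.46 − 1)/321) = 49.59.
Round up → n = 50.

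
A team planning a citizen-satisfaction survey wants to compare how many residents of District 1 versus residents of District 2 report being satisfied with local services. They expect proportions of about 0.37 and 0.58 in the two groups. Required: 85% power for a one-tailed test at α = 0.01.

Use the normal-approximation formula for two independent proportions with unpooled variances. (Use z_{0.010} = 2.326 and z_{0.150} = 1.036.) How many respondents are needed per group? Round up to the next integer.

n = (z_α + z_β)² · [p₁(1−p₁) + p₂(1−p₂)] / (p₁ − p₂)²
  = (2.326 + 1.036)² · (0.37·0.63 + 0.58·0.42) / (-0.21)²
  = (3.362)² · (0.2331 + 0.2436) / 0.0441
  = 11.3030 · 0.4767 / 0.0441
  = 122.18
Round up → n = 123 per group.

n = 123 per group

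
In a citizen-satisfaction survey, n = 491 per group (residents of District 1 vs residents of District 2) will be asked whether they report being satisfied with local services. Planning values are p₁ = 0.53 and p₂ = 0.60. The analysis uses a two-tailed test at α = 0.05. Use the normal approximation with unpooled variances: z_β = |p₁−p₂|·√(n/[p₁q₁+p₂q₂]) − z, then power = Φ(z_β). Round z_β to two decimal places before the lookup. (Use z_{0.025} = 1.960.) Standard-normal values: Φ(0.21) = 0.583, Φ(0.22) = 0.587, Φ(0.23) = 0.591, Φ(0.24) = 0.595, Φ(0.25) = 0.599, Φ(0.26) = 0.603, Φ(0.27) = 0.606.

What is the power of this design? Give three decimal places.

z_β = |p₁−p₂|·√(n/[p₁q₁+p₂q₂]) − z_{α/2}
    = 0.07 · √(491/0.4891) − 1.960
    = 0.07 · 31.6841 − 1.960
    = 2.2179 − 1.960 = 0.2579 → 0.26
Power = Φ(0.26) = 0.603.

Power ≈ 0.603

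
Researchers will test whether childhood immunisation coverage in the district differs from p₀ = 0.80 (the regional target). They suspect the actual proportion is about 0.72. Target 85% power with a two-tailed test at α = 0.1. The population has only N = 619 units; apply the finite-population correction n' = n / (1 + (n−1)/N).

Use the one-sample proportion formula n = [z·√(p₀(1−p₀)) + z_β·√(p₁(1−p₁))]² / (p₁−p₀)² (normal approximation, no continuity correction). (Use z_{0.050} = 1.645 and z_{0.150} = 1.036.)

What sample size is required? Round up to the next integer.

n = 150

n = [z_{α/2}·√(p₀q₀) + z_β·√(p₁q₁)]² / (p₁ − p₀)²
  = [1.645·√(0.80·0.20) + 1.036·√(0.72·0.28)]² / (-0.08)²
  = [1.645·0.4000 + 1.036·0.4490]² / 0.0064
  = [1.1232]² / 0.0064
  = 197.11
Finite-population correction (N = 619): 197.11 / (1 + (197.11 − 1)/619) = 149.69.
Round up → n = 150.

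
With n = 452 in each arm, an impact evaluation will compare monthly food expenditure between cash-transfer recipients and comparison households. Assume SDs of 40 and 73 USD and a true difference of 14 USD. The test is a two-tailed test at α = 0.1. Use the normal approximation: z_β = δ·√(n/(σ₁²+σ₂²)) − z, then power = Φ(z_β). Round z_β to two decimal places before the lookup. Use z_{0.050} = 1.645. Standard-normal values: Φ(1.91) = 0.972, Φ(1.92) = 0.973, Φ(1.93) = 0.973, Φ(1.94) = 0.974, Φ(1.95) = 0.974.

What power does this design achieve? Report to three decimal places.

Power ≈ 0.973

z_β = δ·√(n/(σ₁²+σ₂²)) − z_{α/2}
    = 14 · √(452/6929) − 1.645
    = 14 · 0.25541 − 1.645
    = 3.5757 − 1.645 = 1.9307 → 1.93
Power = Φ(1.93) = 0.973.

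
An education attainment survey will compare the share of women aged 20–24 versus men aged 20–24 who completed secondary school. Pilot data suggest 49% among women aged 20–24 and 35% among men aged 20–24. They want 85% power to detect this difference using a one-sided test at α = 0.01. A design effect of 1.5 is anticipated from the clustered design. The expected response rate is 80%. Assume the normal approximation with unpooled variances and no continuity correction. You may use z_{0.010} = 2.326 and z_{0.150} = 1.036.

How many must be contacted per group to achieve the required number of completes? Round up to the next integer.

n = 517 per group

n = (z_α + z_β)² · [p₁(1−p₁) + p₂(1−p₂)] / (p₁ − p₂)²
  = (2.326 + 1.036)² · (0.49·0.51 + 0.35·0.65) / (0.14)²
  = (3.362)² · (0.2499 + 0.2275) / 0.0196
  = 11.3030 · 0.4774 / 0.0196
  = 275.31
Design effect: 1.5 × 275.31 = 412.96.
Adjust for 80% response: 412.96 / 0.80 = 516.21.
Round up → n = 517 per group.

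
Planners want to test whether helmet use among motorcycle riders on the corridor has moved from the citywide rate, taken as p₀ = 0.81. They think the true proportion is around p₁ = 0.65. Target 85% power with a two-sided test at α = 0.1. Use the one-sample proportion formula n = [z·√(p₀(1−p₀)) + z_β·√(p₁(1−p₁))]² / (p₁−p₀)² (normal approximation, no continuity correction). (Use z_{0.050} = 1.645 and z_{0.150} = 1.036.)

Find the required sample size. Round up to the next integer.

n = 51

n = [z_{α/2}·√(p₀q₀) + z_β·√(p₁q₁)]² / (p₁ − p₀)²
  = [1.645·√(0.81·0.19) + 1.036·√(0.65·0.35)]² / (-0.16)²
  = [1.645·0.3923 + 1.036·0.4770]² / 0.0256
  = [1.1395]² / 0.0256
  = 50.72
Round up → n = 51.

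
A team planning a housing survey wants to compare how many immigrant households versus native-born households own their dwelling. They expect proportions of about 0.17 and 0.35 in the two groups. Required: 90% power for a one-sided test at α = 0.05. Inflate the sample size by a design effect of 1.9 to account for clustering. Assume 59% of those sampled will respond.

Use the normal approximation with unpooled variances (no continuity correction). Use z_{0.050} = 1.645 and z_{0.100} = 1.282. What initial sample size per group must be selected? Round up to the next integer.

n = 314 per group

n = (z_α + z_β)² · [p₁(1−p₁) + p₂(1−p₂)] / (p₁ − p₂)²
  = (1.645 + 1.282)² · (0.17·0.83 + 0.35·0.65) / (-0.18)²
  = (2.927)² · (0.1411 + 0.2275) / 0.0324
  = 8.5673 · 0.3686 / 0.0324
  = 97.47
Design effect: 1.9 × 97.47 = 185.19.
Adjust for 59% response: 185.19 / 0.59 = 313.88.
Round up → n = 314 per group.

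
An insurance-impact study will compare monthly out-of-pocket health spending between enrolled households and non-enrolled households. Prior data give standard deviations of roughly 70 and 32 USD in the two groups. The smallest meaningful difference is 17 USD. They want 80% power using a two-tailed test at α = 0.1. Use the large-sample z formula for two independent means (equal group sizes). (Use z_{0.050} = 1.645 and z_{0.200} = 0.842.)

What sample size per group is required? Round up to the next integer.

n = (z_{α/2} + z_β)² · (σ₁² + σ₂²) / δ²
  = (1.645 + 0.842)² · (70² + 32² = 5924) / 17²
  = 6.1852 · 5924 / 289
  = 126.79
Round up → n = 127 per group.

n = 127 per group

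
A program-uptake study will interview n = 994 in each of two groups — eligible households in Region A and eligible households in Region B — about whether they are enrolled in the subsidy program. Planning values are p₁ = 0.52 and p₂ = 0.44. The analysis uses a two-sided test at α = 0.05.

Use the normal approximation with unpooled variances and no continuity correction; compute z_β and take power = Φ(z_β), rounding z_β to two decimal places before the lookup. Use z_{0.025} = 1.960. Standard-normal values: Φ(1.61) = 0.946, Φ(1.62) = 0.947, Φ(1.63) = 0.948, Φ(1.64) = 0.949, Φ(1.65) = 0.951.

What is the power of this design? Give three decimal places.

Power ≈ 0.947

z_β = |p₁−p₂|·√(n/[p₁q₁+p₂q₂]) − z_{α/2}
    = 0.08 · √(994/0.4960) − 1.960
    = 0.08 · 44.7664 − 1.960
    = 3.5813 − 1.960 = 1.6213 → 1.62
Power = Φ(1.62) = 0.947.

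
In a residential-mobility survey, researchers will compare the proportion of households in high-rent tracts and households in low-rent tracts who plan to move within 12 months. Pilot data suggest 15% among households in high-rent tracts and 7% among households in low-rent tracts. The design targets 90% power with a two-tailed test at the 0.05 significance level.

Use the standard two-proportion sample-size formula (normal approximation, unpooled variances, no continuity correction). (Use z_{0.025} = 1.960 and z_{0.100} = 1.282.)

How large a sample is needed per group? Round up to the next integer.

n = (z_{α/2} + z_β)² · [p₁(1−p₁) + p₂(1−p₂)] / (p₁ − p₂)²
  = (1.960 + 1.282)² · (0.15·0.85 + 0.07·0.93) / (0.08)²
  = (3.242)² · (0.1275 + 0.0651) / 0.0064
  = 10.5106 · 0.1926 / 0.0064
  = 316.30
Round up → n = 317 per group.

n = 317 per group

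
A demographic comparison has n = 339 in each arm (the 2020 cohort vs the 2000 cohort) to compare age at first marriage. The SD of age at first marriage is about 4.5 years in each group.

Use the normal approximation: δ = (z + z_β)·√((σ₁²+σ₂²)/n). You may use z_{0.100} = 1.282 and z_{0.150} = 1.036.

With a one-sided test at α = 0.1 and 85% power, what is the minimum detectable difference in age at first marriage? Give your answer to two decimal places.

Minimum detectable difference ≈ 0.80 years

δ = (z_α + z_β) · √((σ₁²+σ₂²)/n)
  = (1.282 + 1.036) · √(40.5/339)
  = 2.318 · √0.11947
  = 2.318 · 0.3456
  = 0.8012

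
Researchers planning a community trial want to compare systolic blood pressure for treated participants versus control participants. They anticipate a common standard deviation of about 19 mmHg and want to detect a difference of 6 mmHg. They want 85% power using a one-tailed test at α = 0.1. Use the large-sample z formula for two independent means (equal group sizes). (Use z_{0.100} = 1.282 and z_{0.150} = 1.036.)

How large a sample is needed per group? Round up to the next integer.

n = 108 per group

n = (z_α + z_β)² · (σ₁² + σ₂²) / δ²
  = (1.282 + 1.036)² · (2·19² = 722) / 6²
  = 5.3731 · 722 / 36
  = 107.76
Round up → n = 108 per group.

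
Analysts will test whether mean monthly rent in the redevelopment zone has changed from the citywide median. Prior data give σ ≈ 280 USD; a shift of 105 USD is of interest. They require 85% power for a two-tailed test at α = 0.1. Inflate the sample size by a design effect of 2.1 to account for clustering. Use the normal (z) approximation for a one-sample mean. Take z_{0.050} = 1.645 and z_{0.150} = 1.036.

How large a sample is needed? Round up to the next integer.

n = 108

n = (z_{α/2} + z_β)² · σ² / δ²
  = (1.645 + 1.036)² · 280² / 105²
  = 7.1878 · 78400 / 11025
  = 51.11
Design effect: 2.1 × 51.11 = 107.34.
Round up → n = 108.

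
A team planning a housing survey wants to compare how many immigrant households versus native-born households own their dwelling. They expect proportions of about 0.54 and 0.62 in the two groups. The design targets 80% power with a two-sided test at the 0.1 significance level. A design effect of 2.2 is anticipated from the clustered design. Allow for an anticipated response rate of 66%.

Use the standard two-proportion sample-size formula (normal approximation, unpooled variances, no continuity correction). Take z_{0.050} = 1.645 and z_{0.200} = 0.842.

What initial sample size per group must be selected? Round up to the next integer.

n = 1560 per group

n = (z_{α/2} + z_β)² · [p₁(1−p₁) + p₂(1−p₂)] / (p₁ − p₂)²
  = (1.645 + 0.842)² · (0.54·0.46 + 0.62·0.38) / (-0.08)²
  = (2.487)² · (0.2484 + 0.2356) / 0.0064
  = 6.1852 · 0.4840 / 0.0064
  = 467.75
Design effect: 2.2 × 467.75 = 1029.06.
Adjust for 66% response: 1029.06 / 0.66 = 1559.18.
Round up → n = 1560 per group.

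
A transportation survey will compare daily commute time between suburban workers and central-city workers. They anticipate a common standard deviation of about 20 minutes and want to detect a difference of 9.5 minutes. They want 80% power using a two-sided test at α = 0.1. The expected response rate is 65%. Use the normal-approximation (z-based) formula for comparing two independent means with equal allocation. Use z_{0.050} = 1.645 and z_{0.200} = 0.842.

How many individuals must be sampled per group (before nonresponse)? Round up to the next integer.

n = 85 per group

n = (z_{α/2} + z_β)² · (σ₁² + σ₂²) / δ²
  = (1.645 + 0.842)² · (2·20² = 800) / 9.5²
  = 6.1852 · 800 / 90.25
  = 54.83
Adjust for 65% response: 54.83 / 0.65 = 84.35.
Round up → n = 85 per group.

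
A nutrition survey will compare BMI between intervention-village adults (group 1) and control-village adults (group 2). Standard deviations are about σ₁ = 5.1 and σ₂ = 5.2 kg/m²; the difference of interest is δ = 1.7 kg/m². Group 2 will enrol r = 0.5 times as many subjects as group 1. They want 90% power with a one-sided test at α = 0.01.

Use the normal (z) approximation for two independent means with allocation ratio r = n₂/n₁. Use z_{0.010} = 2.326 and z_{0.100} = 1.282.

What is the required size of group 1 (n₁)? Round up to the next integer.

n₁ = (z_α + z_β)² · (σ₁² + σ₂²/r) / δ²
   = (2.326 + 1.282)² · (5.1² + 5.2²/0.5) / 1.7²
   = 13.0177 · (26.01 + 54.08) / 2.89
   = 13.0177 · 80.09 / 2.89
   = 360.76
Round up → n₁ = 361; n₂ = r·n₁ = 0.5 × 361 = 181.

n₁ = 361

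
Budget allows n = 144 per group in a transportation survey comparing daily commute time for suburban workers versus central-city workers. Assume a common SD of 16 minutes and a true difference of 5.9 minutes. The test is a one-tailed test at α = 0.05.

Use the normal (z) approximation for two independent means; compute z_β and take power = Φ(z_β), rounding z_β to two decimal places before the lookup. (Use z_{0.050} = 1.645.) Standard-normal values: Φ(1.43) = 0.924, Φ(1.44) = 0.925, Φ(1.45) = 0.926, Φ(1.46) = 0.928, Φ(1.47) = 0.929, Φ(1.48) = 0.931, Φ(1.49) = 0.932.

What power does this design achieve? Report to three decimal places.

z_β = δ·√(n/(σ₁²+σ₂²)) − z_α
    = 5.9 · √(144/512) − 1.645
    = 5.9 · 0.53033 − 1.645
    = 3.1289 − 1.645 = 1.4839 → 1.48
Power = Φ(1.48) = 0.931.

Power ≈ 0.931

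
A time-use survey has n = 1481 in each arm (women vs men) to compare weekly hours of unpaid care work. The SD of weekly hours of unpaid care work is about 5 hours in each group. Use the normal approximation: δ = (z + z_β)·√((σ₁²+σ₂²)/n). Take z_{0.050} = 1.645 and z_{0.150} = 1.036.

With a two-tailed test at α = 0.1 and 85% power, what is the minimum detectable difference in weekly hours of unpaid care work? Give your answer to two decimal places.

Minimum detectable difference ≈ 0.49 hours

δ = (z_{α/2} + z_β) · √((σ₁²+σ₂²)/n)
  = (1.645 + 1.036) · √(50/1481)
  = 2.681 · √0.03376
  = 2.681 · 0.1837
  = 0.4926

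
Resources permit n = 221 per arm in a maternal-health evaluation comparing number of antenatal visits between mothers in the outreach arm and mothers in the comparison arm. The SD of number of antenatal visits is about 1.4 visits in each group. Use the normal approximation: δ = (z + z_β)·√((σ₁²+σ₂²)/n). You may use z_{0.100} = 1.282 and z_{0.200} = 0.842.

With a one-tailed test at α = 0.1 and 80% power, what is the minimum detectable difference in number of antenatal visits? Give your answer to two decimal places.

δ = (z_α + z_β) · √((σ₁²+σ₂²)/n)
  = (1.282 + 0.842) · √(3.92/221)
  = 2.124 · √0.01774
  = 2.124 · 0.1332
  = 0.2829

Minimum detectable difference ≈ 0.28 visits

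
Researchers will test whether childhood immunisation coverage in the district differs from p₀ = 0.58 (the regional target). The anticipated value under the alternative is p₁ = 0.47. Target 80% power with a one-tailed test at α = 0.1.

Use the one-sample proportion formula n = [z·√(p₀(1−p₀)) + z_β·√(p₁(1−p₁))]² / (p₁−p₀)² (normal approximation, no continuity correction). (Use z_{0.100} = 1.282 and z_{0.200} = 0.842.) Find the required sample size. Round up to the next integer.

n = 92

n = [z_α·√(p₀q₀) + z_β·√(p₁q₁)]² / (p₁ − p₀)²
  = [1.282·√(0.58·0.42) + 0.842·√(0.47·0.53)]² / (-0.11)²
  = [1.282·0.4936 + 0.842·0.4991]² / 0.0121
  = [1.0530]² / 0.0121
  = 91.63
Round up → n = 92.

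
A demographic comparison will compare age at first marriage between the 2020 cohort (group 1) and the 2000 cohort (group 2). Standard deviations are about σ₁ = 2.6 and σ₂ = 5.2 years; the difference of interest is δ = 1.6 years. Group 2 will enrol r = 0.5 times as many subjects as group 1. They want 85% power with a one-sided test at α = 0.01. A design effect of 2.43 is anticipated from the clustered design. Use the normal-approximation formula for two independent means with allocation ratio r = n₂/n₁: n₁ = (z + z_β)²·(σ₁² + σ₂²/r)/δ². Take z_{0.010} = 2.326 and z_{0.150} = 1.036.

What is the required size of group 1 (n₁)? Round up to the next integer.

n₁ = (z_α + z_β)² · (σ₁² + σ₂²/r) / δ²
   = (2.326 + 1.036)² · (2.6² + 5.2²/0.5) / 1.6²
   = 11.3030 · (6.76 + 54.08) / 2.56
   = 11.3030 · 60.84 / 2.56
   = 268.62
Design effect: 2.43 × 268.62 = 652.76.
Round up → n₁ = 653; n₂ = r·n₁ = 0.5 × 653 = 327.

n₁ = 653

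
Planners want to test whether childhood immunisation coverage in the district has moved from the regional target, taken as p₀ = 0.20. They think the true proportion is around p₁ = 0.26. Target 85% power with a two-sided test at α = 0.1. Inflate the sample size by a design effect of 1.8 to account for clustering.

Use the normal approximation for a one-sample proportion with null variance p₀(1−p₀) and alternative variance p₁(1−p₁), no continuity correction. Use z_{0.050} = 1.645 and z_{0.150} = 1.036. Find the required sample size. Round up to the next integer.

n = [z_{α/2}·√(p₀q₀) + z_β·√(p₁q₁)]² / (p₁ − p₀)²
  = [1.645·√(0.20·0.80) + 1.036·√(0.26·0.74)]² / (0.06)²
  = [1.645·0.4000 + 1.036·0.4386]² / 0.0036
  = [1.1124]² / 0.0036
  = 343.75
Design effect: 1.8 × 343.75 = 618.74.
Round up → n = 619.

n = 619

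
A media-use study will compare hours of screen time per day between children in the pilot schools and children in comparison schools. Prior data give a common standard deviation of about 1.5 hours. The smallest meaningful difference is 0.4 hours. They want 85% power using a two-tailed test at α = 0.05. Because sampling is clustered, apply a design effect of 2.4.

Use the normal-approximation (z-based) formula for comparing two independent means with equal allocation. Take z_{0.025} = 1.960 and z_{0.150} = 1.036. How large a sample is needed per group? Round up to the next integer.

n = 606 per group

n = (z_{α/2} + z_β)² · (σ₁² + σ₂²) / δ²
  = (1.960 + 1.036)² · (2·1.5² = 4.5) / 0.4²
  = 8.9760 · 4.5 / 0.16
  = 252.45
Design effect: 2.4 × 252.45 = 605.88.
Round up → n = 606 per group.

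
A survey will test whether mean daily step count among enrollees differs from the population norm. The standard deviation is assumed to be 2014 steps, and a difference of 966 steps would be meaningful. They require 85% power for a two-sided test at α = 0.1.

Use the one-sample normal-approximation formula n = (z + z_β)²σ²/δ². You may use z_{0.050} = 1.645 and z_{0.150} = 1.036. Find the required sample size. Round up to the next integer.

n = 32

n = (z_{α/2} + z_β)² · σ² / δ²
  = (1.645 + 1.036)² · 2014² / 966²
  = 7.1878 · 4056196 / 933156
  = 31.24
Round up → n = 32.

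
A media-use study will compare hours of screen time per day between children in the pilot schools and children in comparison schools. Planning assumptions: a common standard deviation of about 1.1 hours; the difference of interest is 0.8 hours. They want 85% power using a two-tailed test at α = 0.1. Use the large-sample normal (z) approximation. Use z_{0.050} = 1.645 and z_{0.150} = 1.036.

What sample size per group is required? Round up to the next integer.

n = 28 per group

n = (z_{α/2} + z_β)² · (σ₁² + σ₂²) / δ²
  = (1.645 + 1.036)² · (2·1.1² = 2.42) / 0.8²
  = 7.1878 · 2.42 / 0.64
  = 27.18
Round up → n = 28 per group.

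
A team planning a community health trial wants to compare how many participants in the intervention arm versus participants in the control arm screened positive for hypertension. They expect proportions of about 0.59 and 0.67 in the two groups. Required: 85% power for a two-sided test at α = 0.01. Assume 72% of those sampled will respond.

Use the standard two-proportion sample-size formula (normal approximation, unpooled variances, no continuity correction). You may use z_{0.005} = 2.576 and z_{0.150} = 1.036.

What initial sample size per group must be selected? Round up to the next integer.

n = (z_{α/2} + z_β)² · [p₁(1−p₁) + p₂(1−p₂)] / (p₁ − p₂)²
  = (2.576 + 1.036)² · (0.59·0.41 + 0.67·0.33) / (-0.08)²
  = (3.612)² · (0.2419 + 0.2211) / 0.0064
  = 13.0465 · 0.4630 / 0.0064
  = 943.84
Adjust for 72% response: 943.84 / 0.72 = 1310.88.
Round up → n = 1311 per group.

n = 1311 per group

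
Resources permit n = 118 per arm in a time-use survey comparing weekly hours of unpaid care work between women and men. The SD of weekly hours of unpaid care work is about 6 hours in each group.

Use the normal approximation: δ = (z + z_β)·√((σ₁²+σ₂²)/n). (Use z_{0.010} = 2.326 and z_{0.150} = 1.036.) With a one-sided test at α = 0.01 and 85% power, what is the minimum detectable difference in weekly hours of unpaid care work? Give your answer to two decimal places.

δ = (z_α + z_β) · √((σ₁²+σ₂²)/n)
  = (2.326 + 1.036) · √(72/118)
  = 3.362 · √0.61017
  = 3.362 · 0.7811
  = 2.6262

Minimum detectable difference ≈ 2.63 hours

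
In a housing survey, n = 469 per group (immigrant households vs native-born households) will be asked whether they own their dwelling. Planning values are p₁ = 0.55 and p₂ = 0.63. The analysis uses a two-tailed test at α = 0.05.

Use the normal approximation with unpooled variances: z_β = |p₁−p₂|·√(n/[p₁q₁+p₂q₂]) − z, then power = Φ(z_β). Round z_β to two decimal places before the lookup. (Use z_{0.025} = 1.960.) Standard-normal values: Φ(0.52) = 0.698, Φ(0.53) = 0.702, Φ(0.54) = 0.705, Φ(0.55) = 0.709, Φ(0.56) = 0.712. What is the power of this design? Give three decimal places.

Power ≈ 0.705

z_β = |p₁−p₂|·√(n/[p₁q₁+p₂q₂]) − z_{α/2}
    = 0.08 · √(469/0.4806) − 1.960
    = 0.08 · 31.2388 − 1.960
    = 2.4991 − 1.960 = 0.5391 → 0.54
Power = Φ(0.54) = 0.705.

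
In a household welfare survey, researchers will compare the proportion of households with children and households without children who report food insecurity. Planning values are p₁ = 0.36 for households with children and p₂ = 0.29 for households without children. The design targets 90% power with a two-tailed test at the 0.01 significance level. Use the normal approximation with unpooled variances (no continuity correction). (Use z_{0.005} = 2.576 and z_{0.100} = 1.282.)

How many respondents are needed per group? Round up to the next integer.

n = 1326 per group

n = (z_{α/2} + z_β)² · [p₁(1−p₁) + p₂(1−p₂)] / (p₁ − p₂)²
  = (2.576 + 1.282)² · (0.36·0.64 + 0.29·0.71) / (0.07)²
  = (3.858)² · (0.2304 + 0.2059) / 0.0049
  = 14.8842 · 0.4363 / 0.0049
  = 1325.30
Round up → n = 1326 per group.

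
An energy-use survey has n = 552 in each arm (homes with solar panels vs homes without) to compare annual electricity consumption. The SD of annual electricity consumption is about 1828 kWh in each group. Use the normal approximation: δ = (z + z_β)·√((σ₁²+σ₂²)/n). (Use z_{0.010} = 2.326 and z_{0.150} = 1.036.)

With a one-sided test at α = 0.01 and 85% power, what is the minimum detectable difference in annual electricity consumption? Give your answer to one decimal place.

δ = (z_α + z_β) · √((σ₁²+σ₂²)/n)
  = (2.326 + 1.036) · √(6683168/552)
  = 3.362 · √12107.2
  = 3.362 · 110.0327
  = 369.9298

Minimum detectable difference ≈ 369.9 kWh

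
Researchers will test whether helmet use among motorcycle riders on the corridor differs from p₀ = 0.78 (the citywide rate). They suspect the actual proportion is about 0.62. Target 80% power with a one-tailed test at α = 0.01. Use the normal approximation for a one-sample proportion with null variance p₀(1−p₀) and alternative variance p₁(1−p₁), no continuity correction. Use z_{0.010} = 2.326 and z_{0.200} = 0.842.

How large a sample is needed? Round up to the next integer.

n = 74

n = [z_α·√(p₀q₀) + z_β·√(p₁q₁)]² / (p₁ − p₀)²
  = [2.326·√(0.78·0.22) + 0.842·√(0.62·0.38)]² / (-0.16)²
  = [2.326·0.4142 + 0.842·0.4854]² / 0.0256
  = [1.3722]² / 0.0256
  = 73.56
Round up → n = 74.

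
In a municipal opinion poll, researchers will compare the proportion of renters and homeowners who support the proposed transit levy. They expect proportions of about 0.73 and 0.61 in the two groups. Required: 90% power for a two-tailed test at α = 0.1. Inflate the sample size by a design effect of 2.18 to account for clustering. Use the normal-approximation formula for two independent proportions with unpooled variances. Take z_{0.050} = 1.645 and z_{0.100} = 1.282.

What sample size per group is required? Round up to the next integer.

n = (z_{α/2} + z_β)² · [p₁(1−p₁) + p₂(1−p₂)] / (p₁ − p₂)²
  = (1.645 + 1.282)² · (0.73·0.27 + 0.61·0.39) / (0.12)²
  = (2.927)² · (0.1971 + 0.2379) / 0.0144
  = 8.5673 · 0.4350 / 0.0144
  = 258.80
Design effect: 2.18 × 258.80 = 564.19.
Round up → n = 565 per group.

n = 565 per group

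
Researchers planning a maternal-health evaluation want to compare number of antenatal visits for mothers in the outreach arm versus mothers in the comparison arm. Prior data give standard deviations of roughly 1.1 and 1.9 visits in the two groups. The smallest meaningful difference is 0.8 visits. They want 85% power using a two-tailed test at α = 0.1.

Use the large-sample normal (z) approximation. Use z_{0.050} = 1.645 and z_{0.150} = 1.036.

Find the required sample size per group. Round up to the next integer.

n = 55 per group

n = (z_{α/2} + z_β)² · (σ₁² + σ₂²) / δ²
  = (1.645 + 1.036)² · (1.1² + 1.9² = 4.82) / 0.8²
  = 7.1878 · 4.82 / 0.64
  = 54.13
Round up → n = 55 per group.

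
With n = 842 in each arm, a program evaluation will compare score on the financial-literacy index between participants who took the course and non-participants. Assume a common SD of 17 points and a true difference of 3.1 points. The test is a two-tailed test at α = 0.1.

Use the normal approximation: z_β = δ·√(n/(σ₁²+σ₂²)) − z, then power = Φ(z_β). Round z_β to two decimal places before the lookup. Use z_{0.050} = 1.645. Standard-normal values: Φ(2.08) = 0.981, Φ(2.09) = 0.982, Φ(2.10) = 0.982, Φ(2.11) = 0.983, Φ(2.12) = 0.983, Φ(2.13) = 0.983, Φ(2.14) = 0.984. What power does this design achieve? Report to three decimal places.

z_β = δ·√(n/(σ₁²+σ₂²)) − z_{α/2}
    = 3.1 · √(842/578) − 1.645
    = 3.1 · 1.20696 − 1.645
    = 3.7416 − 1.645 = 2.0966 → 2.10
Power = Φ(2.10) = 0.982.

Power ≈ 0.982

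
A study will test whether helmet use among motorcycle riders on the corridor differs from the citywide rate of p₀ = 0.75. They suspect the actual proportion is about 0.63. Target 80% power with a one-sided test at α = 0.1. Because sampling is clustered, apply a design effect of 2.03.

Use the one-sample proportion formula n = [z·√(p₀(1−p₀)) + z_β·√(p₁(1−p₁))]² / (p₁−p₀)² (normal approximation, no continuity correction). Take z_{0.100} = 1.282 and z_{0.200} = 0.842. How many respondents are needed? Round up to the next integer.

n = [z_α·√(p₀q₀) + z_β·√(p₁q₁)]² / (p₁ − p₀)²
  = [1.282·√(0.75·0.25) + 0.842·√(0.63·0.37)]² / (-0.12)²
  = [1.282·0.4330 + 0.842·0.4828]² / 0.0144
  = [0.9616]² / 0.0144
  = 64.22
Design effect: 2.03 × 64.22 = 130.37.
Round up → n = 131.

n = 131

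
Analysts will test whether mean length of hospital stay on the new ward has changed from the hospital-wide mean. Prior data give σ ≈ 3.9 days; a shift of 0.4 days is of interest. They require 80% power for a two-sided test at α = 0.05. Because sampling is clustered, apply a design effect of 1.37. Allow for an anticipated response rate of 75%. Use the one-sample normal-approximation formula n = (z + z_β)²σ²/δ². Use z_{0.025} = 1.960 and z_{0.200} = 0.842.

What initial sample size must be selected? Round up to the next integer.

n = (z_{α/2} + z_β)² · σ² / δ²
  = (1.960 + 0.842)² · 3.9² / 0.4²
  = 7.8512 · 15.21 / 0.16
  = 746.36
Design effect: 1.37 × 746.36 = 1022.51.
Adjust for 75% response: 1022.51 / 0.75 = 1363.34.
Round up → n = 1364.

n = 1364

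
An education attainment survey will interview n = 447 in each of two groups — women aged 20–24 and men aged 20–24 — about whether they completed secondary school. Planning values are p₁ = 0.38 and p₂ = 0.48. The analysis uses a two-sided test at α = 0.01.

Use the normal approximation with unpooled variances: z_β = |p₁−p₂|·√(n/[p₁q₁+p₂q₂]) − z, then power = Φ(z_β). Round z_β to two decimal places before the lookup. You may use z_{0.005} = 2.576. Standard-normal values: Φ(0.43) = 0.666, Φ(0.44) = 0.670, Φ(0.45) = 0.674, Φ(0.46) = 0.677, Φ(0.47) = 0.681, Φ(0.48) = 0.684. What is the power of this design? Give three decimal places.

Power ≈ 0.677

z_β = |p₁−p₂|·√(n/[p₁q₁+p₂q₂]) − z_{α/2}
    = 0.10 · √(447/0.4852) − 2.576
    = 0.10 · 30.3524 − 2.576
    = 3.0352 − 2.576 = 0.4592 → 0.46
Power = Φ(0.46) = 0.677.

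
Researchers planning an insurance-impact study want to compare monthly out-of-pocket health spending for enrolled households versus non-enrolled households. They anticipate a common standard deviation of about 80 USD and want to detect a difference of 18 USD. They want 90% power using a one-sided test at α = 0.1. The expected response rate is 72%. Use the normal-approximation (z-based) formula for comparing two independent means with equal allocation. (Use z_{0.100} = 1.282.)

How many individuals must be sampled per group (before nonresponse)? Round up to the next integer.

n = 361 per group

n = (z_α + z_β)² · (σ₁² + σ₂²) / δ²
  = (1.282 + 1.282)² · (2·80² = 12800) / 18²
  = 6.5741 · 12800 / 324
  = 259.72
Adjust for 72% response: 259.72 / 0.72 = 360.72.
Round up → n = 361 per group.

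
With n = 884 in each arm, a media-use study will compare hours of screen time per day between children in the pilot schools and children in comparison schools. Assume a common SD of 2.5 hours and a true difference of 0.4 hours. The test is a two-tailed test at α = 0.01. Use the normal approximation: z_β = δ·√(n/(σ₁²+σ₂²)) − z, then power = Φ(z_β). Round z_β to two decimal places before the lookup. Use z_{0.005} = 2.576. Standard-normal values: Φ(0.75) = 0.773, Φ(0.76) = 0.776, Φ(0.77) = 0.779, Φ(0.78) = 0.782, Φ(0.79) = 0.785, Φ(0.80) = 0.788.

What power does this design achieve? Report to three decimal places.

z_β = δ·√(n/(σ₁²+σ₂²)) − z_{α/2}
    = 0.4 · √(884/12.5) − 2.576
    = 0.4 · 8.40952 − 2.576
    = 3.3638 − 2.576 = 0.7878 → 0.79
Power = Φ(0.79) = 0.785.

Power ≈ 0.785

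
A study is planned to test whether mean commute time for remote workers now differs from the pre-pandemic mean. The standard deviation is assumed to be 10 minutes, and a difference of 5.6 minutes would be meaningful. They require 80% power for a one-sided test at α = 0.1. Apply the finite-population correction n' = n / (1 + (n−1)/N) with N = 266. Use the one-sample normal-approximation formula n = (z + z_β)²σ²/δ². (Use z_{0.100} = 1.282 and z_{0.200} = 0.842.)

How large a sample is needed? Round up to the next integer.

n = 14

n = (z_α + z_β)² · σ² / δ²
  = (1.282 + 0.842)² · 10² / 5.6²
  = 4.5114 · 100 / 31.36
  = 14.39
Finite-population correction (N = 266): 14.39 / (1 + (14.39 − 1)/266) = 13.70.
Round up → n = 14.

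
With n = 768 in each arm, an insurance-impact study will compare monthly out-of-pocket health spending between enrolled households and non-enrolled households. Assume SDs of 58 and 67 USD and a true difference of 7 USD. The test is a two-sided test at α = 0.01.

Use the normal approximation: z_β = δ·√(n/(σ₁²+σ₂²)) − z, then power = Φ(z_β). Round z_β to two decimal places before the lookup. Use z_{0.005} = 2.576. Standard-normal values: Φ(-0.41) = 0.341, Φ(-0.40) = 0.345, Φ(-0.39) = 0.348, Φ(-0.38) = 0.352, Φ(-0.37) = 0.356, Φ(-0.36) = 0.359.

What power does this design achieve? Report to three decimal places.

z_β = δ·√(n/(σ₁²+σ₂²)) − z_{α/2}
    = 7 · √(768/7853) − 2.576
    = 7 · 0.31273 − 2.576
    = 2.1891 − 2.576 = -0.3869 → -0.39
Power = Φ(-0.39) = 0.348.

Power ≈ 0.348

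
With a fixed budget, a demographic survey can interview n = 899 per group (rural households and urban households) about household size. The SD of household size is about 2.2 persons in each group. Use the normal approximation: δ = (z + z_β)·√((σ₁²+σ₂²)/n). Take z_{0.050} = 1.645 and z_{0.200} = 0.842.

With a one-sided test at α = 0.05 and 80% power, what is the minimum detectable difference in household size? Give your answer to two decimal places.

δ = (z_α + z_β) · √((σ₁²+σ₂²)/n)
  = (1.645 + 0.842) · √(9.68/899)
  = 2.487 · √0.01077
  = 2.487 · 0.1038
  = 0.2581

Minimum detectable difference ≈ 0.26 persons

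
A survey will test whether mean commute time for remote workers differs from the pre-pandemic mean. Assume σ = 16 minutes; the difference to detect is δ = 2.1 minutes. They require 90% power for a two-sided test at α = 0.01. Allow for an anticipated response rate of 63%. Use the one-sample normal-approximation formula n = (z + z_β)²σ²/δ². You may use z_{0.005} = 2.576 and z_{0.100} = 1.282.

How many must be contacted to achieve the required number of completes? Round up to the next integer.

n = 1372

n = (z_{α/2} + z_β)² · σ² / δ²
  = (2.576 + 1.282)² · 16² / 2.1²
  = 14.8842 · 256 / 4.41
  = 864.02
Adjust for 63% response: 864.02 / 0.63 = 1371.47.
Round up → n = 1372.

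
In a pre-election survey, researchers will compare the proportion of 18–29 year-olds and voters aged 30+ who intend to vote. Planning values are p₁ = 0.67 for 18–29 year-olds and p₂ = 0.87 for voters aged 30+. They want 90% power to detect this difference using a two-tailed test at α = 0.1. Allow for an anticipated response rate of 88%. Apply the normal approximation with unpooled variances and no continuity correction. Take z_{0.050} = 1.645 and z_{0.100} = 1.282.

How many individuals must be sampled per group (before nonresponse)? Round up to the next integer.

n = (z_{α/2} + z_β)² · [p₁(1−p₁) + p₂(1−p₂)] / (p₁ − p₂)²
  = (1.645 + 1.282)² · (0.67·0.33 + 0.87·0.13) / (-0.20)²
  = (2.927)² · (0.2211 + 0.1131) / 0.0400
  = 8.5673 · 0.3342 / 0.0400
  = 71.58
Adjust for 88% response: 71.58 / 0.88 = 81.34.
Round up → n = 82 per group.

n = 82 per group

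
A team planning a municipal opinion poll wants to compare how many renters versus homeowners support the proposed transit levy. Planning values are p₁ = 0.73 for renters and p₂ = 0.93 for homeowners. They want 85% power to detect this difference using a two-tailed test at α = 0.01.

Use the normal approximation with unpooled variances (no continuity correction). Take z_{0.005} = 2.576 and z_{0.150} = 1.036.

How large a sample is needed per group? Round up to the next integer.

n = (z_{α/2} + z_β)² · [p₁(1−p₁) + p₂(1−p₂)] / (p₁ − p₂)²
  = (2.576 + 1.036)² · (0.73·0.27 + 0.93·0.07) / (-0.20)²
  = (3.612)² · (0.1971 + 0.0651) / 0.0400
  = 13.0465 · 0.2622 / 0.0400
  = 85.52
Round up → n = 86 per group.

n = 86 per group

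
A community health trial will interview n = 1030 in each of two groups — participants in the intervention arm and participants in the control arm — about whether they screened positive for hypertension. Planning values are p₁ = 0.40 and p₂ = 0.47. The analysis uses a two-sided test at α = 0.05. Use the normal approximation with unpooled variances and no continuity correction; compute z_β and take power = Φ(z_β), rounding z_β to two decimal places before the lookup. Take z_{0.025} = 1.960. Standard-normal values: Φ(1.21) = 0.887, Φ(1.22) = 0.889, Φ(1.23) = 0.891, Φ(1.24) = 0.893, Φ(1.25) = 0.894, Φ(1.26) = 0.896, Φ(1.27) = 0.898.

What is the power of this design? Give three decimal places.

z_β = |p₁−p₂|·√(n/[p₁q₁+p₂q₂]) − z_{α/2}
    = 0.07 · √(1030/0.4891) − 1.960
    = 0.07 · 45.8902 − 1.960
    = 3.2123 − 1.960 = 1.2523 → 1.25
Power = Φ(1.25) = 0.894.

Power ≈ 0.894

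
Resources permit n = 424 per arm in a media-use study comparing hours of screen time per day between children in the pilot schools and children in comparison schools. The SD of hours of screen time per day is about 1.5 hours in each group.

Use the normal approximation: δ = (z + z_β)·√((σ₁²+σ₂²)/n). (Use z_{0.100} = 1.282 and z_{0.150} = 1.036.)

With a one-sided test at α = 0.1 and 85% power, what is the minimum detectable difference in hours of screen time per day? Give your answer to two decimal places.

Minimum detectable difference ≈ 0.24 hours

δ = (z_α + z_β) · √((σ₁²+σ₂²)/n)
  = (1.282 + 1.036) · √(4.5/424)
  = 2.318 · √0.01061
  = 2.318 · 0.1030
  = 0.2388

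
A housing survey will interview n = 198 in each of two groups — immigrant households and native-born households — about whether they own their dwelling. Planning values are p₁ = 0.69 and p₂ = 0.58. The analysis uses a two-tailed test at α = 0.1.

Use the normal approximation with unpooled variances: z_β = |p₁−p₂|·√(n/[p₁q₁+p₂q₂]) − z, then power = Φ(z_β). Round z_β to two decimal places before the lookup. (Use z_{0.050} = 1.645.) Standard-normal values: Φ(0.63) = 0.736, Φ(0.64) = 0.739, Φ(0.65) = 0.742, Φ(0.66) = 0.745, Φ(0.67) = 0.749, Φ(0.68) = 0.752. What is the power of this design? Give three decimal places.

z_β = |p₁−p₂|·√(n/[p₁q₁+p₂q₂]) − z_{α/2}
    = 0.11 · √(198/0.4575) − 1.645
    = 0.11 · 20.8035 − 1.645
    = 2.2884 − 1.645 = 0.6434 → 0.64
Power = Φ(0.64) = 0.739.

Power ≈ 0.739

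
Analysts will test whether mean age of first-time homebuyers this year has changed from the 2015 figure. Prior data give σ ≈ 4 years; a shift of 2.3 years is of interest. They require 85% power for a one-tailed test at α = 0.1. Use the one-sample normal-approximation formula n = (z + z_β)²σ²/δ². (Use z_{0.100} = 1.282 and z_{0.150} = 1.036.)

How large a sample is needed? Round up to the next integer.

n = (z_α + z_β)² · σ² / δ²
  = (1.282 + 1.036)² · 4² / 2.3²
  = 5.3731 · 16 / 5.29
  = 16.25
Round up → n = 17.

n = 17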